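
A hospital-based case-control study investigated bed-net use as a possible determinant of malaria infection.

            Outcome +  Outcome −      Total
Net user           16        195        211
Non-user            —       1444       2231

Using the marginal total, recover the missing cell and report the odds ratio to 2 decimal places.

0.15

The missing cell is in the unexposed row: 2231 − 1444 = 787.
So a = 16, b = 195, c = 787, d = 1444.
OR = (a·d)/(b·c) = (16 × 1444) / (195 × 787) = 23104 / 153465 = 0.15055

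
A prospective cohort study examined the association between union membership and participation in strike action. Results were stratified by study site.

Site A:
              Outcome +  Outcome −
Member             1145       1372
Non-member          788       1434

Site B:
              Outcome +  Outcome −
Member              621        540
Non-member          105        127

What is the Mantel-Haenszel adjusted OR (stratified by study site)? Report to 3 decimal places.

OR_MH = Σ(aᵢdᵢ/nᵢ) / Σ(bᵢcᵢ/nᵢ), where nᵢ is the stratum total.
Stratum 1 (Site A): n = 4739; a·d/n = 1145·1434/4739 = 346.4718; b·c/n = 1372·788/4739 = 228.1359
Stratum 2 (Site B): n = 1393; a·d/n = 621·127/1393 = 56.6167; b·c/n = 540·105/1393 = 40.7035
OR_MH = (346.4718 + 56.6167) / (228.1359 + 40.7035) = 403.0885 / 268.8394 = 1.49937

1.499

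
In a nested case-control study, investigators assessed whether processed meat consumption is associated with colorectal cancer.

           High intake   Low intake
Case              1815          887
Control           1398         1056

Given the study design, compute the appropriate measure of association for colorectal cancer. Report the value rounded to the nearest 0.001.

1.546

Reading the table with exposure as columns: a = 1815 (High intake, case), b = 1398 (High intake, non-case), c = 887 (Low intake, case), d = 1056.
This is a nested case-control study: participants were sampled on outcome status, so risks in the source population cannot be estimated directly — relative risk is not valid here. The odds ratio is the appropriate measure.
OR = (a·d)/(b·c) = (1815 × 1056) / (1398 × 887) = 1916640 / 1240026 = 1.54565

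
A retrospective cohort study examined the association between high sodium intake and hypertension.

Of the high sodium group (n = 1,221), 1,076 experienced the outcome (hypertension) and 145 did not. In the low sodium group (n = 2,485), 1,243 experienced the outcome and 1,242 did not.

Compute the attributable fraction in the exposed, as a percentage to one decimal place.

43.2

From the description: a = 1076, b = 145, c = 1243, d = 1242.
Risk in exposed = 1076/1221 = 0.88124; risk in unexposed = 1243/2485 = 0.50020.
RR = 0.88124/0.50020 = 1.76178
AR% = (RR − 1)/RR × 100 = (1.76178 − 1)/1.76178 × 100 = 43.2392%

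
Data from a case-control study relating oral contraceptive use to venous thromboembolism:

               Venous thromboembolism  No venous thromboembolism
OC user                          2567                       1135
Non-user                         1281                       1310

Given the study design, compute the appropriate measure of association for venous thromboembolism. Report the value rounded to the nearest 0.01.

Cells: a = 2567, b = 1135, c = 1281, d = 1310.
This is a case-control study: participants were sampled on outcome status, so risks in the source population cannot be estimated directly — relative risk is not valid here. The odds ratio is the appropriate measure.
OR = (a·d)/(b·c) = (2567 × 1310) / (1135 × 1281) = 3362770 / 1453935 = 2.31288

2.31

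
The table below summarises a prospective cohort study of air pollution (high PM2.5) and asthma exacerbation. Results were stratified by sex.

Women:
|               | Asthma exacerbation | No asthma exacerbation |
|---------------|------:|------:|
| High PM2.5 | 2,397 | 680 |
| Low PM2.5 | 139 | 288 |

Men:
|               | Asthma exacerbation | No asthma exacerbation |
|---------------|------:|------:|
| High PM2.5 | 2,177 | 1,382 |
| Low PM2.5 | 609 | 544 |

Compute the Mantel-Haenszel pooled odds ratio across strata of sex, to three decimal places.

2.181

OR_MH = Σ(aᵢdᵢ/nᵢ) / Σ(bᵢcᵢ/nᵢ), where nᵢ is the stratum total.
Stratum 1 (Women): n = 3504; a·d/n = 2397·288/3504 = 197.0137; b·c/n = 680·139/3504 = 26.9749
Stratum 2 (Men): n = 4712; a·d/n = 2177·544/4712 = 251.3345; b·c/n = 1382·609/4712 = 178.6159
OR_MH = (197.0137 + 251.3345) / (26.9749 + 178.6159) = 448.3482 / 205.5908 = 2.18078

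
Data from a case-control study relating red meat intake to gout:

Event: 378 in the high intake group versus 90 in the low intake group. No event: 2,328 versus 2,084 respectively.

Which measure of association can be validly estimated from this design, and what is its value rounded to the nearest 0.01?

3.76

From the description: a = 378, b = 2328, c = 90, d = 2084.
This is a case-control study: participants were sampled on outcome status, so risks in the source population cannot be estimated directly — relative risk is not valid here. The odds ratio is the appropriate measure.
OR = (a·d)/(b·c) = (378 × 2084) / (2328 × 90) = 787752 / 209520 = 3.75979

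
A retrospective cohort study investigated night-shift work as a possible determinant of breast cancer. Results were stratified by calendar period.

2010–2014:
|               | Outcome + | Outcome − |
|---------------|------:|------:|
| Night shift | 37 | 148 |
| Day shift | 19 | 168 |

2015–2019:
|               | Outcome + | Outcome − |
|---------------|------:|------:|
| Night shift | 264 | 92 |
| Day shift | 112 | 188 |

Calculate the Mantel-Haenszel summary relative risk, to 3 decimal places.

1.984

RR_MH = Σ(aᵢ·n₀ᵢ/nᵢ) / Σ(cᵢ·n₁ᵢ/nᵢ), with n₁ᵢ = aᵢ+bᵢ (exposed), n₀ᵢ = cᵢ+dᵢ (unexposed), nᵢ = n₁ᵢ+n₀ᵢ.
Stratum 1 (2010–2014): n₁ = 185, n₀ = 187, n = 372; a·n₀/n = 37·187/372 = 18.5995; c·n₁/n = 19·185/372 = 9.4489
Stratum 2 (2015–2019): n₁ = 356, n₀ = 300, n = 656; a·n₀/n = 264·300/656 = 120.7317; c·n₁/n = 112·356/656 = 60.7805
RR_MH = (18.5995 + 120.7317) / (9.4489 + 60.7805) = 139.3312 / 70.2294 = 1.98394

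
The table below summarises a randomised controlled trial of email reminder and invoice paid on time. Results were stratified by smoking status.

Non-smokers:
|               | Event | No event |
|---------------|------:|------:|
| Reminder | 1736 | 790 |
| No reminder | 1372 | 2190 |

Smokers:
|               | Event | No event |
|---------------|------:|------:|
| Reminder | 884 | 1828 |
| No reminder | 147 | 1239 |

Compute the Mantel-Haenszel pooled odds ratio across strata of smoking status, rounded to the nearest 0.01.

OR_MH = Σ(aᵢdᵢ/nᵢ) / Σ(bᵢcᵢ/nᵢ), where nᵢ is the stratum total.
Stratum 1 (Non-smokers): n = 6088; a·d/n = 1736·2190/6088 = 624.4809; b·c/n = 790·1372/6088 = 178.0355
Stratum 2 (Smokers): n = 4098; a·d/n = 884·1239/4098 = 267.2709; b·c/n = 1828·147/4098 = 65.5725
OR_MH = (624.4809 + 267.2709) / (178.0355 + 65.5725) = 891.7518 / 243.6080 = 3.66060

3.66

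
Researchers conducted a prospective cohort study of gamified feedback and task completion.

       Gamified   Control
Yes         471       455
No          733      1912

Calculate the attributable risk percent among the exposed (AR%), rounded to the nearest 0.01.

Reading the table with exposure as columns: a = 471 (Gamified, case), b = 733 (Gamified, non-case), c = 455 (Control, case), d = 1912.
Risk in exposed = 471/1204 = 0.39120; risk in unexposed = 455/2367 = 0.19223.
RR = 0.39120/0.19223 = 2.03508
AR% = (RR − 1)/RR × 100 = (2.03508 − 1)/2.03508 × 100 = 50.8619%

50.86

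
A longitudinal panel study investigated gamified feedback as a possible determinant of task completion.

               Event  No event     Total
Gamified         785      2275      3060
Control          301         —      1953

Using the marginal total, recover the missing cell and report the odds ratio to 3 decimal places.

1.894

The missing cell is in the unexposed row: 1953 − 301 = 1652.
So a = 785, b = 2275, c = 301, d = 1652.
OR = (a·d)/(b·c) = (785 × 1652) / (2275 × 301) = 1296820 / 684775 = 1.89379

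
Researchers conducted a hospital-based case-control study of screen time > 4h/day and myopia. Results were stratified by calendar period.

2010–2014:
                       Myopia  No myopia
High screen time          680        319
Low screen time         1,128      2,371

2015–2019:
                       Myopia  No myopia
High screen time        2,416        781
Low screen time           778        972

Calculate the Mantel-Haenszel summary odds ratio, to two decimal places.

OR_MH = Σ(aᵢdᵢ/nᵢ) / Σ(bᵢcᵢ/nᵢ), where nᵢ is the stratum total.
Stratum 1 (2010–2014): n = 4498; a·d/n = 680·2371/4498 = 358.4438; b·c/n = 319·1128/4498 = 79.9982
Stratum 2 (2015–2019): n = 4947; a·d/n = 2416·972/4947 = 474.7022; b·c/n = 781·778/4947 = 122.8256
OR_MH = (358.4438 + 474.7022) / (79.9982 + 122.8256) = 833.1460 / 202.8238 = 4.10773

4.11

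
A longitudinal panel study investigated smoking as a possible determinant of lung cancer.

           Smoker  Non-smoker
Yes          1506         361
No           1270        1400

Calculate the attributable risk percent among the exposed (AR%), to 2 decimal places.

Reading the table with exposure as columns: a = 1506 (Smoker, case), b = 1270 (Smoker, non-case), c = 361 (Non-smoker, case), d = 1400.
Risk in exposed = 1506/2776 = 0.54251; risk in unexposed = 361/1761 = 0.20500.
RR = 0.54251/0.20500 = 2.64641
AR% = (RR − 1)/RR × 100 = (2.64641 − 1)/2.64641 × 100 = 62.2130%

62.21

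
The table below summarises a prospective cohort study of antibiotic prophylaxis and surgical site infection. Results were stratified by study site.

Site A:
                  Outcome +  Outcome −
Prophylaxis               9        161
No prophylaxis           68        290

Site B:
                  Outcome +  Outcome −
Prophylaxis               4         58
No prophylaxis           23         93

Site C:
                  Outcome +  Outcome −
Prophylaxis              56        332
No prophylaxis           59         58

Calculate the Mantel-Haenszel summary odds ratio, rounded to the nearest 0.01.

OR_MH = Σ(aᵢdᵢ/nᵢ) / Σ(bᵢcᵢ/nᵢ), where nᵢ is the stratum total.
Stratum 1 (Site A): n = 528; a·d/n = 9·290/528 = 4.9432; b·c/n = 161·68/528 = 20.7348
Stratum 2 (Site B): n = 178; a·d/n = 4·93/178 = 2.0899; b·c/n = 58·23/178 = 7.4944
Stratum 3 (Site C): n = 505; a·d/n = 56·58/505 = 6.4317; b·c/n = 332·59/505 = 38.7881
OR_MH = (4.9432 + 2.0899 + 6.4317) / (20.7348 + 7.4944 + 38.7881) = 13.4648 / 67.0173 = 0.20091

0.20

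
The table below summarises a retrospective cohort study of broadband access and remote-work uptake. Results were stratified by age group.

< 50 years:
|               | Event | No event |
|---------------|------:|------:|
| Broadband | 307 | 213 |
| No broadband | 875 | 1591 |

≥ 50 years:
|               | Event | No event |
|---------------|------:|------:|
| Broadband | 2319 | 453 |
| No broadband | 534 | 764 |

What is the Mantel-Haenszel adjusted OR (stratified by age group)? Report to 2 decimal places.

OR_MH = Σ(aᵢdᵢ/nᵢ) / Σ(bᵢcᵢ/nᵢ), where nᵢ is the stratum total.
Stratum 1 (< 50 years): n = 2986; a·d/n = 307·1591/2986 = 163.5757; b·c/n = 213·875/2986 = 62.4163
Stratum 2 (≥ 50 years): n = 4070; a·d/n = 2319·764/4070 = 435.3111; b·c/n = 453·534/4070 = 59.4354
OR_MH = (163.5757 + 435.3111) / (62.4163 + 59.4354) = 598.8867 / 121.8517 = 4.91488

4.91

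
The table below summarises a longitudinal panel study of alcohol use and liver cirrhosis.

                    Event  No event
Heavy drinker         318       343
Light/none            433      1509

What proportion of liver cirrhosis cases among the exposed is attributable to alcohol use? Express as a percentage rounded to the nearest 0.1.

Cells: a = 318, b = 343, c = 433, d = 1509.
Risk in exposed = 318/661 = 0.48109; risk in unexposed = 433/1942 = 0.22297.
RR = 0.48109/0.22297 = 2.15768
AR% = (RR − 1)/RR × 100 = (2.15768 − 1)/2.15768 × 100 = 53.6539%

53.7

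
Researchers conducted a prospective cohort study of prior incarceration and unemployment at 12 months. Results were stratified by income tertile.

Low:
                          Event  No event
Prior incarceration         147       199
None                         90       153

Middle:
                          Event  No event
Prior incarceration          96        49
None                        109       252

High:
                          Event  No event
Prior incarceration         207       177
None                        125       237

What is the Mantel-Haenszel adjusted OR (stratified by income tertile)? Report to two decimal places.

OR_MH = Σ(aᵢdᵢ/nᵢ) / Σ(bᵢcᵢ/nᵢ), where nᵢ is the stratum total.
Stratum 1 (Low): n = 589; a·d/n = 147·153/589 = 38.1851; b·c/n = 199·90/589 = 30.4075
Stratum 2 (Middle): n = 506; a·d/n = 96·252/506 = 47.8103; b·c/n = 49·109/506 = 10.5553
Stratum 3 (High): n = 746; a·d/n = 207·237/746 = 65.7627; b·c/n = 177·125/746 = 29.6582
OR_MH = (38.1851 + 47.8103 + 65.7627) / (30.4075 + 10.5553 + 29.6582) = 151.7581 / 70.6210 = 2.14891

2.15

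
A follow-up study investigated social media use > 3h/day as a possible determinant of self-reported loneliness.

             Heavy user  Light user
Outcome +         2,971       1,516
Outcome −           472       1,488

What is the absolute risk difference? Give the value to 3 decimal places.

Reading the table with exposure as columns: a = 2971 (Heavy user, case), b = 472 (Heavy user, non-case), c = 1516 (Light user, case), d = 1488.
Risk in exposed = 2971/3443 = 0.862910; risk in unexposed = 1516/3004 = 0.504660.
Risk difference = 0.862910 − 0.504660 = 0.358250

0.358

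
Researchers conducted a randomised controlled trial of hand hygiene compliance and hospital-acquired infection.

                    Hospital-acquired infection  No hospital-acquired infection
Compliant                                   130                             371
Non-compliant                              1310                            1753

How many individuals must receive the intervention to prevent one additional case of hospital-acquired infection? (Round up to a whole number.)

Risk in treated group = 130/501 = 0.25948; risk in control = 1310/3063 = 0.42769.
Absolute risk reduction = 0.42769 − 0.25948 = 0.16820
NNT = 1 / ARR = 1 / 0.16820 = 5.945 → round up → 6

6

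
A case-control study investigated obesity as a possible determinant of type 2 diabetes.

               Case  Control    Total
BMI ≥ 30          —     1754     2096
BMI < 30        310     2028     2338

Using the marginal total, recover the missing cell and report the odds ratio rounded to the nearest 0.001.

The missing cell is in the exposed row: 2096 − 1754 = 342.
So a = 342, b = 1754, c = 310, d = 2028.
OR = (a·d)/(b·c) = (342 × 2028) / (1754 × 310) = 693576 / 543740 = 1.27557

1.276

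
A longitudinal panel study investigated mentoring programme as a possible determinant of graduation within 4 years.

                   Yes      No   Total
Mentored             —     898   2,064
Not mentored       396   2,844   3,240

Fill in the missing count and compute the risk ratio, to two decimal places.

4.62

The missing cell is in the exposed row: 2064 − 898 = 1166.
So a = 1166, b = 898, c = 396, d = 2844.
RR = [a/(a+b)] / [c/(c+d)] = (1166/2064) / (396/3240) = 0.56492/0.12222 = 4.62209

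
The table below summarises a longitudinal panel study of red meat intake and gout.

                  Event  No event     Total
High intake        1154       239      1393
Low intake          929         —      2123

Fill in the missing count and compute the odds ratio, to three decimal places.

The missing cell is in the unexposed row: 2123 − 929 = 1194.
So a = 1154, b = 239, c = 929, d = 1194.
OR = (a·d)/(b·c) = (1154 × 1194) / (239 × 929) = 1377876 / 222031 = 6.20578

6.206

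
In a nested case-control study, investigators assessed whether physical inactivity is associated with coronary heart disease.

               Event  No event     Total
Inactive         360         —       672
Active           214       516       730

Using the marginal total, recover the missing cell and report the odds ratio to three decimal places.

2.782

The missing cell is in the exposed row: 672 − 360 = 312.
So a = 360, b = 312, c = 214, d = 516.
OR = (a·d)/(b·c) = (360 × 516) / (312 × 214) = 185760 / 66768 = 2.78217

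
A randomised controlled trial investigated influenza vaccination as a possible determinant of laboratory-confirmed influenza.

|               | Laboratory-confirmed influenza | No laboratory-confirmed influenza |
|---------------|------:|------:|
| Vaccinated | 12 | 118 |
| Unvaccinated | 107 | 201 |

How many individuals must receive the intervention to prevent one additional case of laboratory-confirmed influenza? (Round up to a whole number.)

4

Risk in treated group = 12/130 = 0.09231; risk in control = 107/308 = 0.34740.
Absolute risk reduction = 0.34740 − 0.09231 = 0.25509
NNT = 1 / ARR = 1 / 0.25509 = 3.920 → round up → 4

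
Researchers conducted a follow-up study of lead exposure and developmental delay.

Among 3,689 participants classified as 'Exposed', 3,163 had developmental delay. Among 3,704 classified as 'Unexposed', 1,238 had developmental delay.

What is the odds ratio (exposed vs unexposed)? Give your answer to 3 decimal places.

11.978

From the description: a = 3163, b = 526, c = 1238, d = 2466.
OR = (a·d)/(b·c) = (3163 × 2466) / (526 × 1238) = 7799958 / 651188 = 11.97804
The odds of developmental delay are about 11.98 times as high in the exposed group.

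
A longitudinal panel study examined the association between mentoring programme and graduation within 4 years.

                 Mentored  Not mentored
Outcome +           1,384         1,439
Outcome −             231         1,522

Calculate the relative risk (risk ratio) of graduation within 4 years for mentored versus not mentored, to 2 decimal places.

Reading the table with exposure as columns: a = 1384 (Mentored, case), b = 231 (Mentored, non-case), c = 1439 (Not mentored, case), d = 1522.
Risk in exposed = 1384/1615 = 0.85697; risk in unexposed = 1439/2961 = 0.48598.
RR = 0.85697 / 0.48598 = 1.76336
The risk among the exposed is 1.76 times that among the unexposed.

1.76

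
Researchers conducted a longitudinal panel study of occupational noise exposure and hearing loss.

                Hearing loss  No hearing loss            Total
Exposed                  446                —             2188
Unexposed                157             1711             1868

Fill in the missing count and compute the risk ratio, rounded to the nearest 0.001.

The missing cell is in the exposed row: 2188 − 446 = 1742.
So a = 446, b = 1742, c = 157, d = 1711.
RR = [a/(a+b)] / [c/(c+d)] = (446/2188) / (157/1868) = 0.20384/0.08405 = 2.42530

2.425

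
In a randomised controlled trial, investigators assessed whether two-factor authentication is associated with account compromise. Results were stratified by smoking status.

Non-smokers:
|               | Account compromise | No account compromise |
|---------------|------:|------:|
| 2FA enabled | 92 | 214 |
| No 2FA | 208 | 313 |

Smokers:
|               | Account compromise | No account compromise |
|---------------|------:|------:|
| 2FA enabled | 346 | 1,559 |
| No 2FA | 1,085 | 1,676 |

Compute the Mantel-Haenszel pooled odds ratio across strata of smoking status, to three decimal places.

OR_MH = Σ(aᵢdᵢ/nᵢ) / Σ(bᵢcᵢ/nᵢ), where nᵢ is the stratum total.
Stratum 1 (Non-smokers): n = 827; a·d/n = 92·313/827 = 34.8198; b·c/n = 214·208/827 = 53.8235
Stratum 2 (Smokers): n = 4666; a·d/n = 346·1676/4666 = 124.2812; b·c/n = 1559·1085/4666 = 362.5193
OR_MH = (34.8198 + 124.2812) / (53.8235 + 362.5193) = 159.1010 / 416.3427 = 0.38214

0.382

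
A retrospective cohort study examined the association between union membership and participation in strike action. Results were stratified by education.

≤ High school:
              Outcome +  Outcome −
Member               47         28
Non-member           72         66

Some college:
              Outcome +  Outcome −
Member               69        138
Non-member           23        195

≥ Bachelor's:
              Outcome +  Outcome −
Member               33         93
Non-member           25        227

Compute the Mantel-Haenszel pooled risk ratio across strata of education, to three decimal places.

1.957

RR_MH = Σ(aᵢ·n₀ᵢ/nᵢ) / Σ(cᵢ·n₁ᵢ/nᵢ), with n₁ᵢ = aᵢ+bᵢ (exposed), n₀ᵢ = cᵢ+dᵢ (unexposed), nᵢ = n₁ᵢ+n₀ᵢ.
Stratum 1 (≤ High school): n₁ = 75, n₀ = 138, n = 213; a·n₀/n = 47·138/213 = 30.4507; c·n₁/n = 72·75/213 = 25.3521
Stratum 2 (Some college): n₁ = 207, n₀ = 218, n = 425; a·n₀/n = 69·218/425 = 35.3929; c·n₁/n = 23·207/425 = 11.2024
Stratum 3 (≥ Bachelor's): n₁ = 126, n₀ = 252, n = 378; a·n₀/n = 33·252/378 = 22.0000; c·n₁/n = 25·126/378 = 8.3333
RR_MH = (30.4507 + 35.3929 + 22.0000) / (25.3521 + 11.2024 + 8.3333) = 87.8436 / 44.8878 = 1.95696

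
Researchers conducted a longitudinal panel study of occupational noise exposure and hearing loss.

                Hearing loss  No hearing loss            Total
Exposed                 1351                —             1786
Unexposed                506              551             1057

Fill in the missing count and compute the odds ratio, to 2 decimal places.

3.38

The missing cell is in the exposed row: 1786 − 1351 = 435.
So a = 1351, b = 435, c = 506, d = 551.
OR = (a·d)/(b·c) = (1351 × 551) / (435 × 506) = 744401 / 220110 = 3.38195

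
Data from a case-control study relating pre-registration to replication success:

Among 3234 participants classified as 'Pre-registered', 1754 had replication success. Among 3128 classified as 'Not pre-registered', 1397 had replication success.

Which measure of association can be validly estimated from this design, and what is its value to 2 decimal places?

From the description: a = 1754, b = 1480, c = 1397, d = 1731.
This is a case-control study: participants were sampled on outcome status, so risks in the source population cannot be estimated directly — relative risk is not valid here. The odds ratio is the appropriate measure.
OR = (a·d)/(b·c) = (1754 × 1731) / (1480 × 1397) = 3036174 / 2067560 = 1.46848

1.47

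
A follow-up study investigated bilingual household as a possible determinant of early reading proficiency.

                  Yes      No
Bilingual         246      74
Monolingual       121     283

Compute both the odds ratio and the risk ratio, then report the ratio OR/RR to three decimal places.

3.029

Cells: a = 246, b = 74, c = 121, d = 283.
OR = (246·283)/(74·121) = 69618/8954 = 7.77507
Risk in exposed = 246/320 = 0.76875; risk in unexposed = 121/404 = 0.29950; RR = 2.56674
OR/RR = 7.77507 / 2.56674 = 3.02917
The outcome is not rare, so the OR lies further from 1 than the RR.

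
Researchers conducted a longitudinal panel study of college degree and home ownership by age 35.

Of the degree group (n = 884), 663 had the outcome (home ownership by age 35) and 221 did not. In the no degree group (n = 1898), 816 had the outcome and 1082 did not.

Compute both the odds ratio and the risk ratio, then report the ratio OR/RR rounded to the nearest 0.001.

2.280

From the description: a = 663, b = 221, c = 816, d = 1082.
OR = (663·1082)/(221·816) = 717366/180336 = 3.97794
Risk in exposed = 663/884 = 0.75000; risk in unexposed = 816/1898 = 0.42993; RR = 1.74449
OR/RR = 3.97794 / 1.74449 = 2.28030
The outcome is not rare, so the OR lies further from 1 than the RR.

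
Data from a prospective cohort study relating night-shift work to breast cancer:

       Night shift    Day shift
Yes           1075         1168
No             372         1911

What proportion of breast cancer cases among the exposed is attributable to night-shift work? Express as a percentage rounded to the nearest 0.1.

Reading the table with exposure as columns: a = 1075 (Night shift, case), b = 372 (Night shift, non-case), c = 1168 (Day shift, case), d = 1911.
Risk in exposed = 1075/1447 = 0.74292; risk in unexposed = 1168/3079 = 0.37934.
RR = 0.74292/0.37934 = 1.95842
AR% = (RR − 1)/RR × 100 = (1.95842 − 1)/1.95842 × 100 = 48.9385%

48.9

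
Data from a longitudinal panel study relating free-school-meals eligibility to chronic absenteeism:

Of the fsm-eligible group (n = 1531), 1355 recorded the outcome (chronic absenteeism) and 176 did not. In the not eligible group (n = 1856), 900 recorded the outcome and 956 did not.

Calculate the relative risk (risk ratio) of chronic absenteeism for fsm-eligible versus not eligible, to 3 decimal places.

From the description: a = 1355, b = 176, c = 900, d = 956.
Risk in exposed = 1355/1531 = 0.88504; risk in unexposed = 900/1856 = 0.48491.
RR = 0.88504 / 0.48491 = 1.82515
The risk among the exposed is 1.83 times that among the unexposed.

1.825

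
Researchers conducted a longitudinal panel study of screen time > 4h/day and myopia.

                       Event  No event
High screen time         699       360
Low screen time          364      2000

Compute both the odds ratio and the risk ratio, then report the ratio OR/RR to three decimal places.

2.489

Cells: a = 699, b = 360, c = 364, d = 2000.
OR = (699·2000)/(360·364) = 1398000/131040 = 10.66850
Risk in exposed = 699/1059 = 0.66006; risk in unexposed = 364/2364 = 0.15398; RR = 4.28674
OR/RR = 10.66850 / 4.28674 = 2.48872
The outcome is not rare, so the OR lies further from 1 than the RR.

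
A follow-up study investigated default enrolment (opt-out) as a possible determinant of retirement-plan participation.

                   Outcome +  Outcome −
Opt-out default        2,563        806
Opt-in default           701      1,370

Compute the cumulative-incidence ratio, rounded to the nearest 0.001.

2.248

Cells: a = 2563, b = 806, c = 701, d = 1370.
Risk in exposed = 2563/3369 = 0.76076; risk in unexposed = 701/2071 = 0.33848.
RR = 0.76076 / 0.33848 = 2.24755
The risk among the exposed is 2.25 times that among the unexposed.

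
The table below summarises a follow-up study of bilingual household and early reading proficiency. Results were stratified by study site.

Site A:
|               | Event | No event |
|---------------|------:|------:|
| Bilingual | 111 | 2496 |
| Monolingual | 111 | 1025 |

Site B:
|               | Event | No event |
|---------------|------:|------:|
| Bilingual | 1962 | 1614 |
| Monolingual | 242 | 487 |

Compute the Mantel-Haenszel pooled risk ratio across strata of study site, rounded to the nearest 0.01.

RR_MH = Σ(aᵢ·n₀ᵢ/nᵢ) / Σ(cᵢ·n₁ᵢ/nᵢ), with n₁ᵢ = aᵢ+bᵢ (exposed), n₀ᵢ = cᵢ+dᵢ (unexposed), nᵢ = n₁ᵢ+n₀ᵢ.
Stratum 1 (Site A): n₁ = 2607, n₀ = 1136, n = 3743; a·n₀/n = 111·1136/3743 = 33.6885; c·n₁/n = 111·2607/3743 = 77.3115
Stratum 2 (Site B): n₁ = 3576, n₀ = 729, n = 4305; a·n₀/n = 1962·729/4305 = 332.2411; c·n₁/n = 242·3576/4305 = 201.0202
RR_MH = (33.6885 + 332.2411) / (77.3115 + 201.0202) = 365.9296 / 278.3317 = 1.31472

1.31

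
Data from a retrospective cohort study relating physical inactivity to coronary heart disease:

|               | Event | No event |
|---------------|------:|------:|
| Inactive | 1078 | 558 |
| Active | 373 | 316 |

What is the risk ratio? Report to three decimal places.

Cells: a = 1078, b = 558, c = 373, d = 316.
Risk in exposed = 1078/1636 = 0.65892; risk in unexposed = 373/689 = 0.54136.
RR = 0.65892 / 0.54136 = 1.21715
The risk among the exposed is 1.22 times that among the unexposed.

1.217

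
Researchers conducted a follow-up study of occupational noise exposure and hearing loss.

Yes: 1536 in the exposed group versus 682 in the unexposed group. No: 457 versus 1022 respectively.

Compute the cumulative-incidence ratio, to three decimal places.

1.926

From the description: a = 1536, b = 457, c = 682, d = 1022.
Risk in exposed = 1536/1993 = 0.77070; risk in unexposed = 682/1704 = 0.40023.
RR = 0.77070 / 0.40023 = 1.92561
The risk among the exposed is 1.93 times that among the unexposed.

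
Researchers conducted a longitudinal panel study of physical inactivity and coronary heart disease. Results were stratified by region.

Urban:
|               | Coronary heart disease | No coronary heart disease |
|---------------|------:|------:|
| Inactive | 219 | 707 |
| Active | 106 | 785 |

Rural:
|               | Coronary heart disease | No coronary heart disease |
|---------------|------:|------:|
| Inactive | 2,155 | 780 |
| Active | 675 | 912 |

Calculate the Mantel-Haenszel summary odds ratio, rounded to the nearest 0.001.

3.356

OR_MH = Σ(aᵢdᵢ/nᵢ) / Σ(bᵢcᵢ/nᵢ), where nᵢ is the stratum total.
Stratum 1 (Urban): n = 1817; a·d/n = 219·785/1817 = 94.6147; b·c/n = 707·106/1817 = 41.2449
Stratum 2 (Rural): n = 4522; a·d/n = 2155·912/4522 = 434.6218; b·c/n = 780·675/4522 = 116.4308
OR_MH = (94.6147 + 434.6218) / (41.2449 + 116.4308) = 529.2366 / 157.6757 = 3.35649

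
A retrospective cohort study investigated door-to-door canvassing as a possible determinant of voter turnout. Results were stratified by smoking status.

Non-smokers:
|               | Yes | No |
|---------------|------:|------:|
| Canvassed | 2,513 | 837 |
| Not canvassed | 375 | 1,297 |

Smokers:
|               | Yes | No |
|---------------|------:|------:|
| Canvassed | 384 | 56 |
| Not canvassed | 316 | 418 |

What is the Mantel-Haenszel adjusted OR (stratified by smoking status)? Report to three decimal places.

10.129

OR_MH = Σ(aᵢdᵢ/nᵢ) / Σ(bᵢcᵢ/nᵢ), where nᵢ is the stratum total.
Stratum 1 (Non-smokers): n = 5022; a·d/n = 2513·1297/5022 = 649.0165; b·c/n = 837·375/5022 = 62.5000
Stratum 2 (Smokers): n = 1174; a·d/n = 384·418/1174 = 136.7223; b·c/n = 56·316/1174 = 15.0733
OR_MH = (649.0165 + 136.7223) / (62.5000 + 15.0733) = 785.7388 / 77.5733 = 10.12899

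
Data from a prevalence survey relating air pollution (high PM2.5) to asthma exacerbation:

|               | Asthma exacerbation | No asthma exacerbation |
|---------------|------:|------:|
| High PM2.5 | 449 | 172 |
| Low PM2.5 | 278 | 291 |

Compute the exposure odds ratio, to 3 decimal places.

2.733

Cells: a = 449, b = 172, c = 278, d = 291.
OR = (a·d)/(b·c) = (449 × 291) / (172 × 278) = 130659 / 47816 = 2.73254
The odds of asthma exacerbation are about 2.73 times as high in the high pm2.5 group.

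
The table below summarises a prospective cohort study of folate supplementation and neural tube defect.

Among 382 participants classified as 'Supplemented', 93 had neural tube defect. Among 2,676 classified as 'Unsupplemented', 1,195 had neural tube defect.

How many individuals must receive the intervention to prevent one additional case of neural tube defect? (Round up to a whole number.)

5

Risk in treated group = 93/382 = 0.24346; risk in control = 1195/2676 = 0.44656.
Absolute risk reduction = 0.44656 − 0.24346 = 0.20311
NNT = 1 / ARR = 1 / 0.20311 = 4.924 → round up → 5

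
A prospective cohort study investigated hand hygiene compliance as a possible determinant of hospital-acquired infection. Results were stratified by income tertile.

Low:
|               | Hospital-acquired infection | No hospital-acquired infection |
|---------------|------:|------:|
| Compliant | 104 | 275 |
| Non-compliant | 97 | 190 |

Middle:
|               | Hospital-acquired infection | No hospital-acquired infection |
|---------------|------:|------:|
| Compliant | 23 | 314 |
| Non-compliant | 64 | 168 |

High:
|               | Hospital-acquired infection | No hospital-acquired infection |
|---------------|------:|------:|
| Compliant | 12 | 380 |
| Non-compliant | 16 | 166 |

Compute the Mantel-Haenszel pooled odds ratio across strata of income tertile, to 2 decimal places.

OR_MH = Σ(aᵢdᵢ/nᵢ) / Σ(bᵢcᵢ/nᵢ), where nᵢ is the stratum total.
Stratum 1 (Low): n = 666; a·d/n = 104·190/666 = 29.6697; b·c/n = 275·97/666 = 40.0526
Stratum 2 (Middle): n = 569; a·d/n = 23·168/569 = 6.7909; b·c/n = 314·64/569 = 35.3181
Stratum 3 (High): n = 574; a·d/n = 12·166/574 = 3.4704; b·c/n = 380·16/574 = 10.5923
OR_MH = (29.6697 + 6.7909 + 3.4704) / (40.0526 + 35.3181 + 10.5923) = 39.9309 / 85.9630 = 0.46451

0.46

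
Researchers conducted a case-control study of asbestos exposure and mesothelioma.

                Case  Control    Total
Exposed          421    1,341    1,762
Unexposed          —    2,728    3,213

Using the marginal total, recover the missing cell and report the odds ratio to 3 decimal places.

1.766

The missing cell is in the unexposed row: 3213 − 2728 = 485.
So a = 421, b = 1341, c = 485, d = 2728.
OR = (a·d)/(b·c) = (421 × 2728) / (1341 × 485) = 1148488 / 650385 = 1.76586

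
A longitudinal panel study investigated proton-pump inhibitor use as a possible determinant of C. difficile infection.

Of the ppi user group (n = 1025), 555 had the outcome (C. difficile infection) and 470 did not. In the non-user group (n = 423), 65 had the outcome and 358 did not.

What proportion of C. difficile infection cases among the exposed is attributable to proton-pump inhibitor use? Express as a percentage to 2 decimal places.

71.62

From the description: a = 555, b = 470, c = 65, d = 358.
Risk in exposed = 555/1025 = 0.54146; risk in unexposed = 65/423 = 0.15366.
RR = 0.54146/0.15366 = 3.52368
AR% = (RR − 1)/RR × 100 = (3.52368 − 1)/3.52368 × 100 = 71.6206%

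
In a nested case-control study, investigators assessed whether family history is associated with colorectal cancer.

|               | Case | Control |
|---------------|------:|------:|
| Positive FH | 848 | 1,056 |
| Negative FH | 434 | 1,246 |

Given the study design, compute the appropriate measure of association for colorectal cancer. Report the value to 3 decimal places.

2.305

Cells: a = 848, b = 1056, c = 434, d = 1246.
This is a nested case-control study: participants were sampled on outcome status, so risks in the source population cannot be estimated directly — relative risk is not valid here. The odds ratio is the appropriate measure.
OR = (a·d)/(b·c) = (848 × 1246) / (1056 × 434) = 1056608 / 458304 = 2.30547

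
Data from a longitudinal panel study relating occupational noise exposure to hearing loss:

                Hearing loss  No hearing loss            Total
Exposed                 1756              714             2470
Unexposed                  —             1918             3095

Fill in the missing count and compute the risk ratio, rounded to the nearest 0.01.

The missing cell is in the unexposed row: 3095 − 1918 = 1177.
So a = 1756, b = 714, c = 1177, d = 1918.
RR = [a/(a+b)] / [c/(c+d)] = (1756/2470) / (1177/3095) = 0.71093/0.38029 = 1.86944

1.87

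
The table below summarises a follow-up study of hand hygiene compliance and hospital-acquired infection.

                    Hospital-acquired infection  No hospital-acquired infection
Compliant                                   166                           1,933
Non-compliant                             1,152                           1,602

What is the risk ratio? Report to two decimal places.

Cells: a = 166, b = 1933, c = 1152, d = 1602.
Risk in exposed = 166/2099 = 0.07909; risk in unexposed = 1152/2754 = 0.41830.
RR = 0.07909 / 0.41830 = 0.18906
The risk is 81% lower among the exposed than among the unexposed.

0.19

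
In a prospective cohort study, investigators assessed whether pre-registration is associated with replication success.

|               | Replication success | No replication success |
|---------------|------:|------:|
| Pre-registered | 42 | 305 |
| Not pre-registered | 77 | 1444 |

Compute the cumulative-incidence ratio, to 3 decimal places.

2.391

Cells: a = 42, b = 305, c = 77, d = 1444.
Risk in exposed = 42/347 = 0.12104; risk in unexposed = 77/1521 = 0.05062.
RR = 0.12104 / 0.05062 = 2.39088
The risk among the exposed is 2.39 times that among the unexposed.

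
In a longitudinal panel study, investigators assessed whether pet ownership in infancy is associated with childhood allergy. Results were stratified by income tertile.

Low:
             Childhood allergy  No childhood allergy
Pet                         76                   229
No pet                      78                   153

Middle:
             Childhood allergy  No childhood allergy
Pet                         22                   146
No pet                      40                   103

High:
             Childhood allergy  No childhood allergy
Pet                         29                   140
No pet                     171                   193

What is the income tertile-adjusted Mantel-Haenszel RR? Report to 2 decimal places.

0.52

RR_MH = Σ(aᵢ·n₀ᵢ/nᵢ) / Σ(cᵢ·n₁ᵢ/nᵢ), with n₁ᵢ = aᵢ+bᵢ (exposed), n₀ᵢ = cᵢ+dᵢ (unexposed), nᵢ = n₁ᵢ+n₀ᵢ.
Stratum 1 (Low): n₁ = 305, n₀ = 231, n = 536; a·n₀/n = 76·231/536 = 32.7537; c·n₁/n = 78·305/536 = 44.3843
Stratum 2 (Middle): n₁ = 168, n₀ = 143, n = 311; a·n₀/n = 22·143/311 = 10.1158; c·n₁/n = 40·168/311 = 21.6077
Stratum 3 (High): n₁ = 169, n₀ = 364, n = 533; a·n₀/n = 29·364/533 = 19.8049; c·n₁/n = 171·169/533 = 54.2195
RR_MH = (32.7537 + 10.1158 + 19.8049) / (44.3843 + 21.6077 + 54.2195) = 62.6744 / 120.2116 = 0.52137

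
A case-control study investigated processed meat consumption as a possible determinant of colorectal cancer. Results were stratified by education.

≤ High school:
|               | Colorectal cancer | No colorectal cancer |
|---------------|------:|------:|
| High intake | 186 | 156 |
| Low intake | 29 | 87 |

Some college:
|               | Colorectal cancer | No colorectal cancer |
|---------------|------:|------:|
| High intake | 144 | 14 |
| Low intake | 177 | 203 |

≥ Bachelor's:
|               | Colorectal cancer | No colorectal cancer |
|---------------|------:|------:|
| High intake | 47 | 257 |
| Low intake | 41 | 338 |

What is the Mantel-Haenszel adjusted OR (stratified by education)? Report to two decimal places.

OR_MH = Σ(aᵢdᵢ/nᵢ) / Σ(bᵢcᵢ/nᵢ), where nᵢ is the stratum total.
Stratum 1 (≤ High school): n = 458; a·d/n = 186·87/458 = 35.3319; b·c/n = 156·29/458 = 9.8777
Stratum 2 (Some college): n = 538; a·d/n = 144·203/538 = 54.3346; b·c/n = 14·177/538 = 4.6059
Stratum 3 (≥ Bachelor's): n = 683; a·d/n = 47·338/683 = 23.2592; b·c/n = 257·41/683 = 15.4275
OR_MH = (35.3319 + 54.3346 + 23.2592) / (9.8777 + 4.6059 + 15.4275) = 112.9256 / 29.9112 = 3.77536

3.78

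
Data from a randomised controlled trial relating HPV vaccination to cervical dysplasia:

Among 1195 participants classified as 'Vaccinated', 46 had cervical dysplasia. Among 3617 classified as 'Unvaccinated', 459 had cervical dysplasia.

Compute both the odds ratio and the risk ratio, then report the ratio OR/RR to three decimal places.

0.908

From the description: a = 46, b = 1149, c = 459, d = 3158.
OR = (46·3158)/(1149·459) = 145268/527391 = 0.27545
Risk in exposed = 46/1195 = 0.03849; risk in unexposed = 459/3617 = 0.12690; RR = 0.30334
OR/RR = 0.27545 / 0.30334 = 0.90805
The outcome is not rare, so the OR lies further from 1 than the RR.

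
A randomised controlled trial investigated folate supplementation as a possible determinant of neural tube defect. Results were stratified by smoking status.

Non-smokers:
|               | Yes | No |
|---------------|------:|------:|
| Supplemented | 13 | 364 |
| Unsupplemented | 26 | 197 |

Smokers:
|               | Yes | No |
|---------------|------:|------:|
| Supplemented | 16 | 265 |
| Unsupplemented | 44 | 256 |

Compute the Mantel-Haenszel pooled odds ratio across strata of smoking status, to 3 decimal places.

0.316

OR_MH = Σ(aᵢdᵢ/nᵢ) / Σ(bᵢcᵢ/nᵢ), where nᵢ is the stratum total.
Stratum 1 (Non-smokers): n = 600; a·d/n = 13·197/600 = 4.2683; b·c/n = 364·26/600 = 15.7733
Stratum 2 (Smokers): n = 581; a·d/n = 16·256/581 = 7.0499; b·c/n = 265·44/581 = 20.0688
OR_MH = (4.2683 + 7.0499) / (15.7733 + 20.0688) = 11.3182 / 35.8422 = 0.31578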